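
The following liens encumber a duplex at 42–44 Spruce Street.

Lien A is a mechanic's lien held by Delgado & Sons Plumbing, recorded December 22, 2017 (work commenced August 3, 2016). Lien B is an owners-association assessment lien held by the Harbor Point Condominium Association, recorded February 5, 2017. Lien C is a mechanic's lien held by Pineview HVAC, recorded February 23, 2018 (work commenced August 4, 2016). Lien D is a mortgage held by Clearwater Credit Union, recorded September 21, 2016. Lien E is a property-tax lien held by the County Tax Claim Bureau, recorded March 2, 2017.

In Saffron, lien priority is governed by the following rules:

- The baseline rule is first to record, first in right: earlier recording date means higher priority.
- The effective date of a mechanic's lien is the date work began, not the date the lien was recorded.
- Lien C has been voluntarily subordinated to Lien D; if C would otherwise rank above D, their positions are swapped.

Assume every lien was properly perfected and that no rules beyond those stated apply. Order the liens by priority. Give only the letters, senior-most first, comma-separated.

A, D, C, B, E

Effective dates after the stated exceptions: A's effective date is August 3, 2016, when work began; C's effective date is August 4, 2016, when work began.
By effective date: A (August 3, 2016), C (August 4, 2016), D (September 21, 2016), B (February 5, 2017), E (March 2, 2017).
C is senior to D before the subordination, so the two trade places.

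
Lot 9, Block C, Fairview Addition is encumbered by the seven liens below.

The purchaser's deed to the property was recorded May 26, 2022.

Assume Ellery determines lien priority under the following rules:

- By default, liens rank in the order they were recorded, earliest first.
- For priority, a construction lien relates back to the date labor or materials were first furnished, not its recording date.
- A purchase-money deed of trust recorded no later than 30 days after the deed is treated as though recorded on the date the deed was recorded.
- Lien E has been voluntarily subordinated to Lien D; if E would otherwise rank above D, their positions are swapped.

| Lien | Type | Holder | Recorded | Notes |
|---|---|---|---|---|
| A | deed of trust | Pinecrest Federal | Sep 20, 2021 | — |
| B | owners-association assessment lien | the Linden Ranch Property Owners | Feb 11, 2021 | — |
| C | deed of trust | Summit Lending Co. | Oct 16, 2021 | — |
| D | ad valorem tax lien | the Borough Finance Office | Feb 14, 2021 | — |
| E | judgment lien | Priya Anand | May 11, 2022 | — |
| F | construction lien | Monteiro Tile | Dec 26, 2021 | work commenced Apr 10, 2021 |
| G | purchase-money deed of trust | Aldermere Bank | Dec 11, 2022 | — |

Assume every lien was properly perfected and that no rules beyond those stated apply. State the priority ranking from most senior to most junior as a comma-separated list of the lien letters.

B, D, F, A, C, E, G

First, effective dates: F is treated as recorded Apr 10, 2021, the work-commencement date; G missed the 30-day window (199 days after the deed), so its recording date stands.
By effective date, earliest first: B (Feb 11, 2021), D (Feb 14, 2021), F (Apr 10, 2021), A (Sep 20, 2021), C (Oct 16, 2021), E (May 11, 2022), G (Dec 11, 2022).
E already ranks below D; the subordination has no effect.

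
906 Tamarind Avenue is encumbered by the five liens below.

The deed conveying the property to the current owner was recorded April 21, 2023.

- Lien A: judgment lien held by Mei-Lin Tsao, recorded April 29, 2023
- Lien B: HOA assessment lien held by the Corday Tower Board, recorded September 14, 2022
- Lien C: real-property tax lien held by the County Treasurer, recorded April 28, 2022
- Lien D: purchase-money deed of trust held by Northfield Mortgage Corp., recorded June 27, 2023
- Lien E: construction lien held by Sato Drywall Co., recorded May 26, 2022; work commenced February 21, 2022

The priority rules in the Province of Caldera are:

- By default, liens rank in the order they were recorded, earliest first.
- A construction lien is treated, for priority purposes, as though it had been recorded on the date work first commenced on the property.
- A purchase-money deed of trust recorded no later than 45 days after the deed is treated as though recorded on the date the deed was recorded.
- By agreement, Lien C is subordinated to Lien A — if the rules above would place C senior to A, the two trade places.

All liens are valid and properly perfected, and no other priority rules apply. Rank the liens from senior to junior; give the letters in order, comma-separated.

E, A, B, C, D

First, effective dates: D missed the 45-day window (67 days after the deed), so its recording date stands; E's effective date is February 21, 2022, when work began.
Ordering by effective date: E (February 21, 2022), C (April 28, 2022), B (September 14, 2022), A (April 29, 2023), D (June 27, 2023).
The subordination applies — C was senior to A — so C and A swap.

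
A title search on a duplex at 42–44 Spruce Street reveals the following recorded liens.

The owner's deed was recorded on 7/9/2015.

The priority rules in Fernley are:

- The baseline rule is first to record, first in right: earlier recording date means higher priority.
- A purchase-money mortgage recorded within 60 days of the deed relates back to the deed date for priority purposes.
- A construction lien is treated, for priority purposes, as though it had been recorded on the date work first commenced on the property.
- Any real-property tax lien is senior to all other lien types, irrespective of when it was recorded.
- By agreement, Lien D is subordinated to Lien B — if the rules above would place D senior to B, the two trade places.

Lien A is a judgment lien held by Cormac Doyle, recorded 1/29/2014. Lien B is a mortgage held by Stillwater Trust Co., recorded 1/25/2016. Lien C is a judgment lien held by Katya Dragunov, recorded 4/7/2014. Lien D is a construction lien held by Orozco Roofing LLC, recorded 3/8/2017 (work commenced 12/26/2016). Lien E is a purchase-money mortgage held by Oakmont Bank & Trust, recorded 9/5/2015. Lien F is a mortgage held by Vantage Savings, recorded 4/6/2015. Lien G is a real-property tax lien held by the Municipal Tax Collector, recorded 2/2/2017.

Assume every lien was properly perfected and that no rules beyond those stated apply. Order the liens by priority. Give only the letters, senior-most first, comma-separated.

G, A, C, F, E, B, D

Effective dates after the stated exceptions: D relates back to 12/26/2016 (work commenced); E was recorded within the 60-day window, so its effective date is the deed date 7/9/2015.
G, as a real-property tax lien, has superpriority and ranks first.
The other liens, earliest effective date first: A (1/29/2014), C (4/7/2014), F (4/6/2015), E (7/9/2015), B (1/25/2016), D (12/26/2016).
D already ranks below B; the subordination has no effect.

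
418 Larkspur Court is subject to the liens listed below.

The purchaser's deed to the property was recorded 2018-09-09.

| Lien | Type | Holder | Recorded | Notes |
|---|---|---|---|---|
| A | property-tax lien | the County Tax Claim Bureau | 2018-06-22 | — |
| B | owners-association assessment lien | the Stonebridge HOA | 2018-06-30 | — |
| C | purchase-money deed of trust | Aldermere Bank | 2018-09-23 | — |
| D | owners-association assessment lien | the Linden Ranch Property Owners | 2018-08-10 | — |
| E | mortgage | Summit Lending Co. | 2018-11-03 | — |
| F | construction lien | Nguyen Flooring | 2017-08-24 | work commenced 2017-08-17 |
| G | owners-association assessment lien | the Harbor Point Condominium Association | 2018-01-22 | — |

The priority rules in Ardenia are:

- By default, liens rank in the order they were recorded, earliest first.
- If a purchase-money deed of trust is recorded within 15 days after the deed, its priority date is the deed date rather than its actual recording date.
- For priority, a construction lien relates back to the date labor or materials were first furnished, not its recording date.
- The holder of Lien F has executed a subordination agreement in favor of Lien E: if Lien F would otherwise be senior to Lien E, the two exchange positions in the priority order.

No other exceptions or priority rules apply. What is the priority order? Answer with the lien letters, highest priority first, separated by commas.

E, G, A, B, D, C, F

Effective dates after the stated exceptions: C's effective date is the deed date, 2018-09-09; F's effective date is 2017-08-17, when work began.
Sorted by effective date: F (2017-08-17), G (2018-01-22), A (2018-06-22), B (2018-06-30), D (2018-08-10), C (2018-09-09), E (2018-11-03).
F is senior to E before the subordination, so the two trade places.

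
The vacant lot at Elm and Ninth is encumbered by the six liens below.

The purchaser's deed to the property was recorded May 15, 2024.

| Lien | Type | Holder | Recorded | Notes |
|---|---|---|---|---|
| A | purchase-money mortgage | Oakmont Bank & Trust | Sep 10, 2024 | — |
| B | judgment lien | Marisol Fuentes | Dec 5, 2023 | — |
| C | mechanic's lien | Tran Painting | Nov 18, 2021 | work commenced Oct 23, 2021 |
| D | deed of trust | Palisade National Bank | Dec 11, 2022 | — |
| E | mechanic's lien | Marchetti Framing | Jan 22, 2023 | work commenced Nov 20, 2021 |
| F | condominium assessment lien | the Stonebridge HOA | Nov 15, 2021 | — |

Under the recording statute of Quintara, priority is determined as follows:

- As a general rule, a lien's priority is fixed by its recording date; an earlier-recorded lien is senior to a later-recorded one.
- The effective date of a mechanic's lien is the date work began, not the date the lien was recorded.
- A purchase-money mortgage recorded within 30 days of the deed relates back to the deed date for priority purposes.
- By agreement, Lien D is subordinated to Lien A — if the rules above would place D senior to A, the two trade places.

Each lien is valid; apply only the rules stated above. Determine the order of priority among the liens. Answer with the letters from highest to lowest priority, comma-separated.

First, effective dates: A was recorded 118 days after the deed, outside the 30-day window, so it keeps its recording date; C relates back to Oct 23, 2021 (work commenced); E relates back to Nov 20, 2021 (work commenced).
Sorted by effective date: C (Oct 23, 2021), F (Nov 15, 2021), E (Nov 20, 2021), D (Dec 11, 2022), B (Dec 5, 2023), A (Sep 10, 2024).
D is senior to A before the subordination, so the two trade places.

C, F, E, A, B, D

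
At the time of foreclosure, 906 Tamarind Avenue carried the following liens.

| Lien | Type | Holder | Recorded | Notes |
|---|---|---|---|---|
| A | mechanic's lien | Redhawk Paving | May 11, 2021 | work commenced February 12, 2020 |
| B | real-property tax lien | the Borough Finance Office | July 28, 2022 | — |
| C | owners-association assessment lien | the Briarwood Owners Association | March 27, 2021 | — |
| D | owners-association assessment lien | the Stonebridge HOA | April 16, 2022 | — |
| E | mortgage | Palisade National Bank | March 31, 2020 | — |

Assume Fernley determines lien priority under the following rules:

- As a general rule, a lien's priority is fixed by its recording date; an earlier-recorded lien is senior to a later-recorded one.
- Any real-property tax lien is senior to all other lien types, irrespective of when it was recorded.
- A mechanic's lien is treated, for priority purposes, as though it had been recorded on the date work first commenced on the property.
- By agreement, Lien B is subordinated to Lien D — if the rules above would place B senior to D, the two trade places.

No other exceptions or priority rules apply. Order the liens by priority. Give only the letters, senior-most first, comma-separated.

Effective dates after the stated exceptions: A's effective date is February 12, 2020, when work began.
B, as a real-property tax lien, has superpriority and ranks first.
Ordering the rest by effective date: A (February 12, 2020), E (March 31, 2020), C (March 27, 2021), D (April 16, 2022).
Because B would otherwise rank above D, the subordination swaps them.

D, A, E, C, B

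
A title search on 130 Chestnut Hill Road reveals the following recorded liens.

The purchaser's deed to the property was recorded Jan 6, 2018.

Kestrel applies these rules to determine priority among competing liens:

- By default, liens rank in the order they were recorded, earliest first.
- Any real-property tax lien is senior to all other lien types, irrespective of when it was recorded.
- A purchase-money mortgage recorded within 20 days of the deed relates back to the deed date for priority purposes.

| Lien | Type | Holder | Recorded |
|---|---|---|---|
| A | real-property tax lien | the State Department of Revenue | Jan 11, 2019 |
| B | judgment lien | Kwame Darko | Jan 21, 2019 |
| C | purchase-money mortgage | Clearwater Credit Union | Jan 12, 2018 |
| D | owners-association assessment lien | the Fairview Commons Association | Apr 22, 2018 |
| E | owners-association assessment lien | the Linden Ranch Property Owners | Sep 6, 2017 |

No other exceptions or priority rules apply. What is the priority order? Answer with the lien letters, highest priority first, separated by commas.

Effective dates: C was recorded within the 20-day window, so its effective date is the deed date Jan 6, 2018.
A is a real-property tax lien and takes priority over every other lien.
The other liens, earliest effective date first: E (Sep 6, 2017), C (Jan 6, 2018), D (Apr 22, 2018), B (Jan 21, 2019).

A, E, C, D, B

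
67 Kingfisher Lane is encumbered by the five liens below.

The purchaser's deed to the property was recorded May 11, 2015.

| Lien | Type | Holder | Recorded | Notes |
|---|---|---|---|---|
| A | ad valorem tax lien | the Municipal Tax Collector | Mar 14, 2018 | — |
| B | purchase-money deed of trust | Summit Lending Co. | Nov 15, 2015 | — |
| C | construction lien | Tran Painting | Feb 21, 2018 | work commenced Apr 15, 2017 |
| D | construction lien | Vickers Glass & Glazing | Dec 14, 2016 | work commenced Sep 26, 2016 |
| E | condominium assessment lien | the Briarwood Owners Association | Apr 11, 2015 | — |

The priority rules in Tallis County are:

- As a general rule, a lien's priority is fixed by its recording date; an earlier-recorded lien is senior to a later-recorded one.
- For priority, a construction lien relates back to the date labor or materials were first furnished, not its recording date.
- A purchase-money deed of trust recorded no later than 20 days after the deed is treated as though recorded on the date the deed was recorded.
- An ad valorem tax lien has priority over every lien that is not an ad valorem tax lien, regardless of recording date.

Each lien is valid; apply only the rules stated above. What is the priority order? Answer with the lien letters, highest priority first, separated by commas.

A, E, B, D, C

Effective dates after the stated exceptions: B missed the 20-day window (188 days after the deed), so its recording date stands; C is treated as recorded Apr 15, 2017, the work-commencement date; D's effective date is Sep 26, 2016, when work began.
A is an ad valorem tax lien, so it outranks all other liens regardless of date.
The other liens, earliest effective date first: E (Apr 11, 2015), B (Nov 15, 2015), D (Sep 26, 2016), C (Apr 15, 2017).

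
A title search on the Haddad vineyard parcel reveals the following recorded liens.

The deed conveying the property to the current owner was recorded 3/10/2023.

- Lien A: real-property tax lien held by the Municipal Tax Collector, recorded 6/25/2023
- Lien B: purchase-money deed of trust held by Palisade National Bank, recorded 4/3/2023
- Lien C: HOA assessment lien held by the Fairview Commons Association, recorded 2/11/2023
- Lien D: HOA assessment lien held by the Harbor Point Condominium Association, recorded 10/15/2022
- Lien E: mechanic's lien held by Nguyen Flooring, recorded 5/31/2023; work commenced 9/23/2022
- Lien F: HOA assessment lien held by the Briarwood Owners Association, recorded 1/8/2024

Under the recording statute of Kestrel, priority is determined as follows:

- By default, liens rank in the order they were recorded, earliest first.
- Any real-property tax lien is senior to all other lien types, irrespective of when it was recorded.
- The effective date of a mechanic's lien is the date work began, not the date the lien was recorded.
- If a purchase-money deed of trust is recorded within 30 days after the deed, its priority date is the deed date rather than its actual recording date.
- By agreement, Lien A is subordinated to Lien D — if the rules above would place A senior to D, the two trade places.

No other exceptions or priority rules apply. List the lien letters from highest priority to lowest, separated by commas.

Adjusting effective dates: B was recorded within the 30-day window, so its effective date is the deed date 3/10/2023; E is treated as recorded 9/23/2022, the work-commencement date.
As a real-property tax lien, A is senior to every other lien.
Ordering the rest by effective date: E (9/23/2022), D (10/15/2022), C (2/11/2023), B (3/10/2023), F (1/8/2024).
A is senior to D before the subordination, so the two trade places.

D, E, A, C, B, F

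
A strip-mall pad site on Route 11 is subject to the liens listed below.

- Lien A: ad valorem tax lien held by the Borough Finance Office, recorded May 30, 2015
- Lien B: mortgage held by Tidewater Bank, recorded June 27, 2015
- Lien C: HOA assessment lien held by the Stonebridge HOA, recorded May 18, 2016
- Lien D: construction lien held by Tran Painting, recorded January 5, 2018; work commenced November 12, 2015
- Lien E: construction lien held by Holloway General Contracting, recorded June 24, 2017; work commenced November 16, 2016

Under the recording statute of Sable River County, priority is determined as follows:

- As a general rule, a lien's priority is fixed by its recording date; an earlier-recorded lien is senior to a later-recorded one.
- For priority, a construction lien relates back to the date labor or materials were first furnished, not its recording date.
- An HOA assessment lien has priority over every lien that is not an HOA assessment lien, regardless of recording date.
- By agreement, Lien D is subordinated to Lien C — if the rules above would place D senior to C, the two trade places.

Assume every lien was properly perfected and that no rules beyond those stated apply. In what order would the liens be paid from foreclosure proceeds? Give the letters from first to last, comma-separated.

C, A, B, D, E

Adjusting effective dates: D is treated as recorded November 12, 2015, the work-commencement date; E relates back to November 16, 2016 (work commenced).
C is an HOA assessment lien and takes priority over every other lien.
The other liens, earliest effective date first: A (May 30, 2015), B (June 27, 2015), D (November 12, 2015), E (November 16, 2016).
Since D is not senior to C, the subordination leaves the order unchanged.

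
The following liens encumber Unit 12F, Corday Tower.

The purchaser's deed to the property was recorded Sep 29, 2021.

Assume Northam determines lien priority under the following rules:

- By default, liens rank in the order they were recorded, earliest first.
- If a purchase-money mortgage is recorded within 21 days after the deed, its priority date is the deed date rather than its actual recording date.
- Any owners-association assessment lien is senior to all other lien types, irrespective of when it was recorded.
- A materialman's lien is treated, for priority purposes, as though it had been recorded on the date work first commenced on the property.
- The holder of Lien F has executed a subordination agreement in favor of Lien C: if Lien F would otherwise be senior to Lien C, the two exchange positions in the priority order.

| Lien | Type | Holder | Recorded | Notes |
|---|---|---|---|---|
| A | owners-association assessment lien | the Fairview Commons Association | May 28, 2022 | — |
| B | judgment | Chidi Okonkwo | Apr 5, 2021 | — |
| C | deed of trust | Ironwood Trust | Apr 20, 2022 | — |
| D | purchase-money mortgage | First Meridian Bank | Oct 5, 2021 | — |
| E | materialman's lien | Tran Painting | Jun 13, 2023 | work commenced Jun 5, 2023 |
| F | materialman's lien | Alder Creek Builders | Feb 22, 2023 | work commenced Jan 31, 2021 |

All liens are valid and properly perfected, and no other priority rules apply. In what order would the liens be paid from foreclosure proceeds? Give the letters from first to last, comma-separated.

A, C, B, D, F, E

First, effective dates: D relates back to the deed date Sep 29, 2021; E's effective date is Jun 5, 2023, when work began; F's effective date is Jan 31, 2021, when work began.
A is an owners-association assessment lien and takes priority over every other lien.
The other liens, earliest effective date first: F (Jan 31, 2021), B (Apr 5, 2021), D (Sep 29, 2021), C (Apr 20, 2022), E (Jun 5, 2023).
Because F would otherwise rank above C, the subordination swaps them.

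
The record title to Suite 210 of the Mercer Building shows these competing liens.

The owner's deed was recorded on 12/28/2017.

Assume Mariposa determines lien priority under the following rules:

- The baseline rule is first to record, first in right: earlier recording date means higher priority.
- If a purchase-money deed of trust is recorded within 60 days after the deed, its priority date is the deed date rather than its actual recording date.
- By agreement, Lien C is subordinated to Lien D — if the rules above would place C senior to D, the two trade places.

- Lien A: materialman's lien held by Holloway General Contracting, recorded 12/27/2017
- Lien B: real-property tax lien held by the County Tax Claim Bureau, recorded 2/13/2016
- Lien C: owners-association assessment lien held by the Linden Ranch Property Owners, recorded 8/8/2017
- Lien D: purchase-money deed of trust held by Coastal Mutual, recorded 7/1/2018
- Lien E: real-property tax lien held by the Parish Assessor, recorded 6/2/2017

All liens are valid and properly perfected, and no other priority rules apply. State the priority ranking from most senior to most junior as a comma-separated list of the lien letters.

Effective dates: D missed the 60-day window (185 days after the deed), so its recording date stands.
Sorted by effective date: B (2/13/2016), E (6/2/2017), C (8/8/2017), A (12/27/2017), D (7/1/2018).
The subordination applies — C was senior to D — so C and D swap.

B, E, D, A, C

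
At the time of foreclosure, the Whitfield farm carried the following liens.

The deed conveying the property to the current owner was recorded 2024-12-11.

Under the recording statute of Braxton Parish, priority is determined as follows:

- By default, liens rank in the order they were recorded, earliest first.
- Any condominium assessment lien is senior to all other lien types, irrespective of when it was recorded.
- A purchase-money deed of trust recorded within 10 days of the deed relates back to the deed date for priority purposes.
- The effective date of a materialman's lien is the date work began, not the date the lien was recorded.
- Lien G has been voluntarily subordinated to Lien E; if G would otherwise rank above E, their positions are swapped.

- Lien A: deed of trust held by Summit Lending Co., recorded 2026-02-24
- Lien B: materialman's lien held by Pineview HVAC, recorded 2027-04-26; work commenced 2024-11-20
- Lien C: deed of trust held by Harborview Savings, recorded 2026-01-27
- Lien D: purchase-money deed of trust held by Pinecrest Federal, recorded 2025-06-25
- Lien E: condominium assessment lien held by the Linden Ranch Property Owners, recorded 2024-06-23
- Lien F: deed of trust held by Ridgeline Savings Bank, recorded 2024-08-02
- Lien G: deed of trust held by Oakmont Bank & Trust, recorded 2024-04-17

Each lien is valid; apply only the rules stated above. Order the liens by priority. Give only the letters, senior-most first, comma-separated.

E, G, F, B, D, C, A

Effective dates: B's effective date is 2024-11-20, when work began; D was recorded 196 days after the deed, outside the 10-day window, so it keeps its recording date.
E is a condominium assessment lien and takes priority over every other lien.
Ordering the rest by effective date: G (2024-04-17), F (2024-08-02), B (2024-11-20), D (2025-06-25), C (2026-01-27), A (2026-02-24).
G already ranks below E; the subordination has no effect.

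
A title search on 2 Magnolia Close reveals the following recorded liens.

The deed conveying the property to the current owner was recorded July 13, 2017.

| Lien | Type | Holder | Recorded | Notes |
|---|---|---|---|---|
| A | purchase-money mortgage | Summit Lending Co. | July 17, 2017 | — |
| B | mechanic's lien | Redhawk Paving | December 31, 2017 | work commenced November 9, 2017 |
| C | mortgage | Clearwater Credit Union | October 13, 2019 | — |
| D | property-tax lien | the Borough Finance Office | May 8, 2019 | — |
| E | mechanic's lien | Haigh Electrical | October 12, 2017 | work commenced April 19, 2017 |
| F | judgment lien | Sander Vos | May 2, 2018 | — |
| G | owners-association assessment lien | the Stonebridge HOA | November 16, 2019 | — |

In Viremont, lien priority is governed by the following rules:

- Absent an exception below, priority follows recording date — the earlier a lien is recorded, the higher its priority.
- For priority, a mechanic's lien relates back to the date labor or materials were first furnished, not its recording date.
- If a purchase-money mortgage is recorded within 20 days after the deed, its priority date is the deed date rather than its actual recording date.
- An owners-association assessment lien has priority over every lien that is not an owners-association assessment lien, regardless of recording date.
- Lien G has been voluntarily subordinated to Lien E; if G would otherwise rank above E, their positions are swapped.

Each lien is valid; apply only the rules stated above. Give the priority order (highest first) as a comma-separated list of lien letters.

E, G, A, B, F, D, C

Effective dates after the stated exceptions: A was recorded within the 20-day window, so its effective date is the deed date July 13, 2017; B is treated as recorded November 9, 2017, the work-commencement date; E is treated as recorded April 19, 2017, the work-commencement date.
G is an owners-association assessment lien, so it outranks all other liens regardless of date.
Ordering the rest by effective date: E (April 19, 2017), A (July 13, 2017), B (November 9, 2017), F (May 2, 2018), D (May 8, 2019), C (October 13, 2019).
Because G would otherwise rank above E, the subordination swaps them.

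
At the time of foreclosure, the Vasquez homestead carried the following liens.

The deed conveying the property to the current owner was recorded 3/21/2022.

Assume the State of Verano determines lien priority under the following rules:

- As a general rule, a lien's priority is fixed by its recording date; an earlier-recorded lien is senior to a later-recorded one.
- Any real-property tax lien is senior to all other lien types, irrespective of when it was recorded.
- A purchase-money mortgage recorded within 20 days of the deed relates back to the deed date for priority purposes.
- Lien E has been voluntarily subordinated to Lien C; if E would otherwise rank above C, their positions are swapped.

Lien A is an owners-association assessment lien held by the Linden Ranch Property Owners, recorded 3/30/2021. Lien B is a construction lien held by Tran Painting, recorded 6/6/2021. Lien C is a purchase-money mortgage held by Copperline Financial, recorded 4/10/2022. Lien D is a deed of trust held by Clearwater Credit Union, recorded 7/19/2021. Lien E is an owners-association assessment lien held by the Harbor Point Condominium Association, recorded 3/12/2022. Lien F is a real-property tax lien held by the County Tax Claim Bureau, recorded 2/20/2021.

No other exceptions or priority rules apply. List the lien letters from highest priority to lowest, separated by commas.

F, A, B, D, C, E

Adjusting effective dates: C's effective date is the deed date, 3/21/2022.
F is a real-property tax lien, so it outranks all other liens regardless of date.
Ordering the rest by effective date: A (3/30/2021), B (6/6/2021), D (7/19/2021), E (3/12/2022), C (3/21/2022).
The subordination applies — E was senior to C — so E and C swap.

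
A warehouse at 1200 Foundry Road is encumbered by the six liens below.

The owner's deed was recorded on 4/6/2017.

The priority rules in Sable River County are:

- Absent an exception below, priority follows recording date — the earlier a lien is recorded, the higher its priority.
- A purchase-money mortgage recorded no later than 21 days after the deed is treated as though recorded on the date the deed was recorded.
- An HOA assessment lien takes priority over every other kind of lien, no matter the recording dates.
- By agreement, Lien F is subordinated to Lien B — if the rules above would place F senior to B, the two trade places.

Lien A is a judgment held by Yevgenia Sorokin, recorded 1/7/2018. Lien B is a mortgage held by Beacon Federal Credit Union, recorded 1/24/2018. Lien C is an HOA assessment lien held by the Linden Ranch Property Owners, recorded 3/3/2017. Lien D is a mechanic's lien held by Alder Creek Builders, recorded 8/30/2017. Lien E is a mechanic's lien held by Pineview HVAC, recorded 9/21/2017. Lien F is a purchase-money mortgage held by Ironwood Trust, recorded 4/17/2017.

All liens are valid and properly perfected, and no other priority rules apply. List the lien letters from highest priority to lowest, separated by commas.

C, B, D, E, A, F

Effective dates after the stated exceptions: F relates back to the deed date 4/6/2017.
C, as an HOA assessment lien, has superpriority and ranks first.
The other liens, earliest effective date first: F (4/6/2017), D (8/30/2017), E (9/21/2017), A (1/7/2018), B (1/24/2018).
The subordination applies — F was senior to B — so F and B swap.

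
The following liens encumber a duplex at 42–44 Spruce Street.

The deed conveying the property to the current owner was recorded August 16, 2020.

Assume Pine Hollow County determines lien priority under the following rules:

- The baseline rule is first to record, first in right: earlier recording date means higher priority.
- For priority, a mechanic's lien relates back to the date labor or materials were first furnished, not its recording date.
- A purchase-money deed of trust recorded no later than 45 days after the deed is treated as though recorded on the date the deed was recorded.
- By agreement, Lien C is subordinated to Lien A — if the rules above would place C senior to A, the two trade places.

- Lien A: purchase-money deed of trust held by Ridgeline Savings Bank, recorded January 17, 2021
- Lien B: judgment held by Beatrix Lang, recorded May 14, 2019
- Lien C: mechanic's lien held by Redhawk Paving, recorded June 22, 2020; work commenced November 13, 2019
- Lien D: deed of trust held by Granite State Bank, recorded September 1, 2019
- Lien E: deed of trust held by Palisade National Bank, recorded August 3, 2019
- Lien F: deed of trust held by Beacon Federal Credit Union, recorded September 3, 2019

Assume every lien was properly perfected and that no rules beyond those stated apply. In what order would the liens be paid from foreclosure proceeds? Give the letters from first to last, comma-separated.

B, E, D, F, A, C

Adjusting effective dates: A was recorded 154 days after the deed, outside the 45-day window, so it keeps its recording date; C is treated as recorded November 13, 2019, the work-commencement date.
Ordering by effective date: B (May 14, 2019), E (August 3, 2019), D (September 1, 2019), F (September 3, 2019), C (November 13, 2019), A (January 17, 2021).
C is senior to A before the subordination, so the two trade places.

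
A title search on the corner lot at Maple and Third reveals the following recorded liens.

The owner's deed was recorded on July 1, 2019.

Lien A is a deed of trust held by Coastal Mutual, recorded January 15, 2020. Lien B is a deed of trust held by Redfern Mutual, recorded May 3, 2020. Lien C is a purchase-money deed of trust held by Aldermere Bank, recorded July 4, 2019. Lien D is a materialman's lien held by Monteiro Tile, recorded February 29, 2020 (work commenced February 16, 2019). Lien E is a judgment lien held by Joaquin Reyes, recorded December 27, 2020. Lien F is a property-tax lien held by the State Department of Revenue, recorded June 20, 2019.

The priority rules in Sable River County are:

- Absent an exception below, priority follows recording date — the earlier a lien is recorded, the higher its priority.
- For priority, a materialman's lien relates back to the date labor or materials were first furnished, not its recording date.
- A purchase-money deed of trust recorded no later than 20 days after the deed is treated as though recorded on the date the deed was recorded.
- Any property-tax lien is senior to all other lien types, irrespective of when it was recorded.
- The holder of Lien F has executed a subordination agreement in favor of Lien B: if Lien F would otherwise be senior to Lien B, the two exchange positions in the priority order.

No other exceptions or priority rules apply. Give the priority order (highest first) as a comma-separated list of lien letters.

Adjusting effective dates: C was recorded within the 20-day window, so its effective date is the deed date July 1, 2019; D's effective date is February 16, 2019, when work began.
As a property-tax lien, F is senior to every other lien.
Among the remaining liens, by effective date: D (February 16, 2019), C (July 1, 2019), A (January 15, 2020), B (May 3, 2020), E (December 27, 2020).
Because F would otherwise rank above B, the subordination swaps them.

B, D, C, A, F, E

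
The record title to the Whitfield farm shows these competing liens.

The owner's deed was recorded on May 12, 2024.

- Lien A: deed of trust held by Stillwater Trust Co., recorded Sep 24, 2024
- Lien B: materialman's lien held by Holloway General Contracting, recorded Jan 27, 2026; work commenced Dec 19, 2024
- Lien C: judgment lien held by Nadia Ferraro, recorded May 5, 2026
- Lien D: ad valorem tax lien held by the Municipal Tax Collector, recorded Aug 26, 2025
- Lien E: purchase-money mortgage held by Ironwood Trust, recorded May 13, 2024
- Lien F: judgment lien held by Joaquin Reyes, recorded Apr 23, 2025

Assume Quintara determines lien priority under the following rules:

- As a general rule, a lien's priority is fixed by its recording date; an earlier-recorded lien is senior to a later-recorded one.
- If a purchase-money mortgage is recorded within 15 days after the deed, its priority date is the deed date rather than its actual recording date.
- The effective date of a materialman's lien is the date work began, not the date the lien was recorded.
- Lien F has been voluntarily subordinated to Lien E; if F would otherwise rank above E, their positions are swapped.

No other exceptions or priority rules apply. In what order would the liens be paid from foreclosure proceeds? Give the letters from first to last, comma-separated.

E, A, B, F, D, C

First, effective dates: B relates back to Dec 19, 2024 (work commenced); E relates back to the deed date May 12, 2024.
By effective date: E (May 12, 2024), A (Sep 24, 2024), B (Dec 19, 2024), F (Apr 23, 2025), D (Aug 26, 2025), C (May 5, 2026).
F is already junior to E, so the subordination agreement changes nothing.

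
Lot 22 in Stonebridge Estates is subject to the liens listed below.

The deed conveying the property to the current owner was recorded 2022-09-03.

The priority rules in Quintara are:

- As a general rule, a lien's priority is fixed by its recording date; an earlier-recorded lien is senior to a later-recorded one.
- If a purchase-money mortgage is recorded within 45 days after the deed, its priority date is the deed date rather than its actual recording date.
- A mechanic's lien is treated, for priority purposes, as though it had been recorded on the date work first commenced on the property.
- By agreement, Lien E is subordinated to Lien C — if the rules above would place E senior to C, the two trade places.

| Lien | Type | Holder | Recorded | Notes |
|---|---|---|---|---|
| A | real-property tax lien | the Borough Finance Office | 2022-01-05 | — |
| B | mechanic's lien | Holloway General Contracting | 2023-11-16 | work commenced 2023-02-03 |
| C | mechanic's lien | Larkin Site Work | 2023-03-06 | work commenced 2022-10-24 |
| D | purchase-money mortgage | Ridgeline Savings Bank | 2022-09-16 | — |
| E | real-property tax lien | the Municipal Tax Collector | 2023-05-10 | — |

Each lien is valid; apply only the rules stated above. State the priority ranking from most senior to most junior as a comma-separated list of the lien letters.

A, D, C, B, E

First, effective dates: B's effective date is 2023-02-03, when work began; C relates back to 2022-10-24 (work commenced); D relates back to the deed date 2022-09-03.
By effective date, earliest first: A (2022-01-05), D (2022-09-03), C (2022-10-24), B (2023-02-03), E (2023-05-10).
Since E is not senior to C, the subordination leaves the order unchanged.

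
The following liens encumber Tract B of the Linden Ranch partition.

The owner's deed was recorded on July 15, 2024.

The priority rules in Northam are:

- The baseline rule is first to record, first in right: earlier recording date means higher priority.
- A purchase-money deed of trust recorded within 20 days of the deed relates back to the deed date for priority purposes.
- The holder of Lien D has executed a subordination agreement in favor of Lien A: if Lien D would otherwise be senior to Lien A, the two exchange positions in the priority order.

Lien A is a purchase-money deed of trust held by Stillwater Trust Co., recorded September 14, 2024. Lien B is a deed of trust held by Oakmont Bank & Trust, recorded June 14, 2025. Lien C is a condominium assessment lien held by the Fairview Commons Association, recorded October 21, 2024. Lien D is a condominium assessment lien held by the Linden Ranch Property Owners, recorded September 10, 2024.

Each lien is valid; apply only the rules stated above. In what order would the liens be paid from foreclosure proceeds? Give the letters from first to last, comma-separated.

A, D, C, B

Effective dates: A was recorded 61 days after the deed — beyond 20 days — so no relation-back applies.
Sorted by effective date: D (September 10, 2024), A (September 14, 2024), C (October 21, 2024), B (June 14, 2025).
The subordination applies — D was senior to A — so D and A swap.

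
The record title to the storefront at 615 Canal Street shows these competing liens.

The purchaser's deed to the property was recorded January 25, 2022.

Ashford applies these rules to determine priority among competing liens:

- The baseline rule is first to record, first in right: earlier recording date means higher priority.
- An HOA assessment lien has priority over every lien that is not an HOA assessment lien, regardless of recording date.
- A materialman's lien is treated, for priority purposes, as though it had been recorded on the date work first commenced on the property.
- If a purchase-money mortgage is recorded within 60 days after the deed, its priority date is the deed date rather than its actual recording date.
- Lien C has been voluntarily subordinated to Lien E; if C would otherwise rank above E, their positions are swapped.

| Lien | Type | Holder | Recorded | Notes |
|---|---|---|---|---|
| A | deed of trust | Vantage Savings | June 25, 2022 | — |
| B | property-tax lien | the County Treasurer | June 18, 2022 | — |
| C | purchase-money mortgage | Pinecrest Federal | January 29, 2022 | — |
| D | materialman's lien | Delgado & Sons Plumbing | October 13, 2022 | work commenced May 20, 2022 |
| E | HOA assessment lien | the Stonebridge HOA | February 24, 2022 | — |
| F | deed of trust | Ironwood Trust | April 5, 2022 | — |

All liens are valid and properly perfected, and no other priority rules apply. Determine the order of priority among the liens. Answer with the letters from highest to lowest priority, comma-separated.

Effective dates after the stated exceptions: C's effective date is the deed date, January 25, 2022; D's effective date is May 20, 2022, when work began.
E, as an HOA assessment lien, has superpriority and ranks first.
The other liens, earliest effective date first: C (January 25, 2022), F (April 5, 2022), D (May 20, 2022), B (June 18, 2022), A (June 25, 2022).
C already ranks below E; the subordination has no effect.

E, C, F, D, B, A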